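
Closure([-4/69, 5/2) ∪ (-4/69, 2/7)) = [-4/69, 5/2]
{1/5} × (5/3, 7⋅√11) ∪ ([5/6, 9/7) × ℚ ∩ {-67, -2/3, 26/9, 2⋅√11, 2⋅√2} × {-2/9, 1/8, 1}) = {1/5} × (5/3, 7⋅√11)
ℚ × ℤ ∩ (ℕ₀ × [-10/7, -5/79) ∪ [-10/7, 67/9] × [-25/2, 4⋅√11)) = (ℕ₀ × {-1}) ∪ ((ℚ ∩ [-10/7, 67/9]) × {-12, -11, …, 13})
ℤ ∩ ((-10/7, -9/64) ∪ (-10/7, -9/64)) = {-1}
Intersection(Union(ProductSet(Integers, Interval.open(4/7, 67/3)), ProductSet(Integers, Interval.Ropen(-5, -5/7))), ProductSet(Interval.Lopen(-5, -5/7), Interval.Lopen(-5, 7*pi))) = ProductSet(Range(-4, 0, 1), Union(Interval.open(-5, -5/7), Interval.Lopen(4/7, 7*pi)))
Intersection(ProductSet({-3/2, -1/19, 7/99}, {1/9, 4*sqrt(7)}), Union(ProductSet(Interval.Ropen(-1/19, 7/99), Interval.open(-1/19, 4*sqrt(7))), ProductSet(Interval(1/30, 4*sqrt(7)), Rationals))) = ProductSet({-1/19, 7/99}, {1/9})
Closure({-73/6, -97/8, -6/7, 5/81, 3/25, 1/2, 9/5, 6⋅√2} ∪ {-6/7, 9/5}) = {-73/6, -97/8, -6/7, 5/81, 3/25, 1/2, 9/5, 6⋅√2}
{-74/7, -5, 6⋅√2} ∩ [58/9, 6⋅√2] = {6⋅√2}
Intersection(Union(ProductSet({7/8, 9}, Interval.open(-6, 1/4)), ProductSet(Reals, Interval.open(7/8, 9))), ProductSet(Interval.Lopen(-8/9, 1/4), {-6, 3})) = ProductSet(Interval.Lopen(-8/9, 1/4), {3})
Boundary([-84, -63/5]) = {-84, -63/5}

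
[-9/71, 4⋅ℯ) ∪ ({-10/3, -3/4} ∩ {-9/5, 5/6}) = [-9/71, 4⋅ℯ)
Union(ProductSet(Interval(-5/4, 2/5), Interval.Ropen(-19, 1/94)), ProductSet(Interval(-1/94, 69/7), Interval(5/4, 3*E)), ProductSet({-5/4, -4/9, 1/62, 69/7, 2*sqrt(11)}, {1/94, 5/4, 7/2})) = Union(ProductSet({-5/4, -4/9, 1/62, 69/7, 2*sqrt(11)}, {1/94, 5/4, 7/2}), ProductSet(Interval(-5/4, 2/5), Interval.Ropen(-19, 1/94)), ProductSet(Interval(-1/94, 69/7), Interval(5/4, 3*E)))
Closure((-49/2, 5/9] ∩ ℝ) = [-49/2, 5/9]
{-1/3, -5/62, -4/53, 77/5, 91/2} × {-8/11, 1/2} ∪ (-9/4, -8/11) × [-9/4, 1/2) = ({-1/3, -5/62, -4/53, 77/5, 91/2} × {-8/11, 1/2}) ∪ ((-9/4, -8/11) × [-9/4, 1/2))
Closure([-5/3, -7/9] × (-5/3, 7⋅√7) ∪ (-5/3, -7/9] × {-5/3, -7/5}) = [-5/3, -7/9] × [-5/3, 7⋅√7]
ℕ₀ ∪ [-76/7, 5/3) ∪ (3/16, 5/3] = [-76/7, 5/3] ∪ ℕ₀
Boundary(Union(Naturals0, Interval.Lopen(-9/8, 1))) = Union(Complement(Naturals0, Interval.open(-9/8, 1)), {-9/8})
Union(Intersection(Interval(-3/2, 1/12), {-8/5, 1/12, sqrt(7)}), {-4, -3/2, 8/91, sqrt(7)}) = {-4, -3/2, 1/12, 8/91, sqrt(7)}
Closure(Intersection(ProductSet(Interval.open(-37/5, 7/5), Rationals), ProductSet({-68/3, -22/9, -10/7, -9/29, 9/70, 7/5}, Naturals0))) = ProductSet({-22/9, -10/7, -9/29, 9/70}, Naturals0)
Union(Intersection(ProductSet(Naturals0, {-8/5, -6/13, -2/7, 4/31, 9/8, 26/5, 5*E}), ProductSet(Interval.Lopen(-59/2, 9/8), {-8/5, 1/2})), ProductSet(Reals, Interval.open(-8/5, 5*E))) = Union(ProductSet(Range(0, 2, 1), {-8/5}), ProductSet(Reals, Interval.open(-8/5, 5*E)))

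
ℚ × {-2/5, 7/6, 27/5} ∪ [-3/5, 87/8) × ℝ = (ℚ × {-2/5, 7/6, 27/5}) ∪ ([-3/5, 87/8) × ℝ)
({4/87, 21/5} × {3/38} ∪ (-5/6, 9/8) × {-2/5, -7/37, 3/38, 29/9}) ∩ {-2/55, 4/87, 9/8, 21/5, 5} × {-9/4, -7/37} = {-2/55, 4/87} × {-7/37}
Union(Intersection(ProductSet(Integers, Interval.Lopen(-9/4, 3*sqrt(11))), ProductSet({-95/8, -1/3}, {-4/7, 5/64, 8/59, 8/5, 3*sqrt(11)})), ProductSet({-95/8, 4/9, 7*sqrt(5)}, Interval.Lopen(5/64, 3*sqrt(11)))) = ProductSet({-95/8, 4/9, 7*sqrt(5)}, Interval.Lopen(5/64, 3*sqrt(11)))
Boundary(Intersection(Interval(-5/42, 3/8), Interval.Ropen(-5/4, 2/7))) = {-5/42, 2/7}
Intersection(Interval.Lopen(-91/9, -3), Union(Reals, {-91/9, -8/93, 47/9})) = Interval.Lopen(-91/9, -3)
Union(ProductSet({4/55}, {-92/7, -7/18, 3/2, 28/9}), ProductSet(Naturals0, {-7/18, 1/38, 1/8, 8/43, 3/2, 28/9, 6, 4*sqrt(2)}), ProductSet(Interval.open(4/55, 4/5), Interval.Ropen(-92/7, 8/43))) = Union(ProductSet({4/55}, {-92/7, -7/18, 3/2, 28/9}), ProductSet(Interval.open(4/55, 4/5), Interval.Ropen(-92/7, 8/43)), ProductSet(Naturals0, {-7/18, 1/38, 1/8, 8/43, 3/2, 28/9, 6, 4*sqrt(2)}))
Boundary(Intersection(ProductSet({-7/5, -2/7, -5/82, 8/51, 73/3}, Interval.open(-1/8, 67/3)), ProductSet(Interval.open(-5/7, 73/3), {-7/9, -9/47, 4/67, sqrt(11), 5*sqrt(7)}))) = ProductSet({-2/7, -5/82, 8/51}, {4/67, sqrt(11), 5*sqrt(7)})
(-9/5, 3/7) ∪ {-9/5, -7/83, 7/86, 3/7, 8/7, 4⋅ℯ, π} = [-9/5, 3/7] ∪ {8/7, 4⋅ℯ, π}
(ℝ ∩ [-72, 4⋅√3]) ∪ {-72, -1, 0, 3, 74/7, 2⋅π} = [-72, 4⋅√3] ∪ {74/7}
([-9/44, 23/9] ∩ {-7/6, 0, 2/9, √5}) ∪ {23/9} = {0, 2/9, 23/9, √5}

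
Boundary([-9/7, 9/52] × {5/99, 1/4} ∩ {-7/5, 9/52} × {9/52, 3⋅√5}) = ∅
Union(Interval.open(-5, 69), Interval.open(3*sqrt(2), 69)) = Interval.open(-5, 69)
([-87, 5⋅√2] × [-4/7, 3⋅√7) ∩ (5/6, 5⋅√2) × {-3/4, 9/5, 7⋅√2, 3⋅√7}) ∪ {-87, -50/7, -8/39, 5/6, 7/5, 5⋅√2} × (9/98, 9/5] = ((5/6, 5⋅√2) × {9/5}) ∪ ({-87, -50/7, -8/39, 5/6, 7/5, 5⋅√2} × (9/98, 9/5])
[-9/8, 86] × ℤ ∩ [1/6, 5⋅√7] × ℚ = [1/6, 5⋅√7] × ℤ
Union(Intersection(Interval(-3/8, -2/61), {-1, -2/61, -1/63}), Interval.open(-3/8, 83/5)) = Interval.open(-3/8, 83/5)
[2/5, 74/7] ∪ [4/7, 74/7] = [2/5, 74/7]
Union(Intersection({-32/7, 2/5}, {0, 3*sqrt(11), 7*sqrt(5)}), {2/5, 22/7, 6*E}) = {2/5, 22/7, 6*E}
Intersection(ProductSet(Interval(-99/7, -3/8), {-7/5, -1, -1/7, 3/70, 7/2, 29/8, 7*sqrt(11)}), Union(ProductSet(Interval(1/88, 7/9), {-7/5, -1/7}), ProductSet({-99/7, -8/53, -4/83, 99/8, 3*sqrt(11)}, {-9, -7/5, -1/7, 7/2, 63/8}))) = ProductSet({-99/7}, {-7/5, -1/7, 7/2})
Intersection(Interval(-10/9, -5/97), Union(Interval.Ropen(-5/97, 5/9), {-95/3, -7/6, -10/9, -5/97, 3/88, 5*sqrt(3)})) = {-10/9, -5/97}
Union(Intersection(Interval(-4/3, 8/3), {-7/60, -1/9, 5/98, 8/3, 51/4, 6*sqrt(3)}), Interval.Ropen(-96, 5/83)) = Union({8/3}, Interval.Ropen(-96, 5/83))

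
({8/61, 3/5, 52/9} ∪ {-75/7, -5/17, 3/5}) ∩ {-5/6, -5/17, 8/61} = {-5/17, 8/61}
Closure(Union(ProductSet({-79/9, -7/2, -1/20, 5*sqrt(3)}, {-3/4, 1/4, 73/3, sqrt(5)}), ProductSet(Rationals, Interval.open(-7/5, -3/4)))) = Union(ProductSet({-79/9, -7/2, -1/20, 5*sqrt(3)}, {-3/4, 1/4, 73/3, sqrt(5)}), ProductSet(Reals, Interval(-7/5, -3/4)))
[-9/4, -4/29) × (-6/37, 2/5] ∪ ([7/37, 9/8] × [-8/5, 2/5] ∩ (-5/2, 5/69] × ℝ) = [-9/4, -4/29) × (-6/37, 2/5]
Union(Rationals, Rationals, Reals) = Reals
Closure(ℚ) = ℝ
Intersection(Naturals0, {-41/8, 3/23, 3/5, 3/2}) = EmptySet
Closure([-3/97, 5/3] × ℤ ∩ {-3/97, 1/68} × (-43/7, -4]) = {-3/97, 1/68} × {-6, -5, -4}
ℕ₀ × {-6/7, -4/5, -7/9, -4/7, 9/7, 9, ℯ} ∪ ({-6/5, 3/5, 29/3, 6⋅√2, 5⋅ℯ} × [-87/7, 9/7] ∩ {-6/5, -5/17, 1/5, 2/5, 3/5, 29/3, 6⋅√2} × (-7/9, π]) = (ℕ₀ × {-6/7, -4/5, -7/9, -4/7, 9/7, 9, ℯ}) ∪ ({-6/5, 3/5, 29/3, 6⋅√2} × (-7/9, 9/7])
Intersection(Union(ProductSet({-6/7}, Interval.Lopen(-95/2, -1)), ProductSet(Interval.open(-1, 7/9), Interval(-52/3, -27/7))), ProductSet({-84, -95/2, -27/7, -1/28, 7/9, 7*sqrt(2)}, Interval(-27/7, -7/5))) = ProductSet({-1/28}, {-27/7})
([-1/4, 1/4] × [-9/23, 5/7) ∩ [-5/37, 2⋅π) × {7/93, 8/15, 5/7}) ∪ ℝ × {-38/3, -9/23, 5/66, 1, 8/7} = (ℝ × {-38/3, -9/23, 5/66, 1, 8/7}) ∪ ([-5/37, 1/4] × {7/93, 8/15})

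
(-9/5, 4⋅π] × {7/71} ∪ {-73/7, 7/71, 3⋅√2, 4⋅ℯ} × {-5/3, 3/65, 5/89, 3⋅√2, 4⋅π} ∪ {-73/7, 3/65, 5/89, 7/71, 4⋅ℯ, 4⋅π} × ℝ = ((-9/5, 4⋅π] × {7/71}) ∪ ({-73/7, 3/65, 5/89, 7/71, 4⋅ℯ, 4⋅π} × ℝ) ∪ ({-73/7, 7/71, 3⋅√2, 4⋅ℯ} × {-5/3, 3/65, 5/89, 3⋅√2, 4⋅π})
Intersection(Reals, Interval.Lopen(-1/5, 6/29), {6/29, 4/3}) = {6/29}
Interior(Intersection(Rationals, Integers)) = EmptySet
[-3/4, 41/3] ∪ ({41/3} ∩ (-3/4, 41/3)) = [-3/4, 41/3]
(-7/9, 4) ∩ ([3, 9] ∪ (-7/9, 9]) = (-7/9, 4)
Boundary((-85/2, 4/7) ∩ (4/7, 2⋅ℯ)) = ∅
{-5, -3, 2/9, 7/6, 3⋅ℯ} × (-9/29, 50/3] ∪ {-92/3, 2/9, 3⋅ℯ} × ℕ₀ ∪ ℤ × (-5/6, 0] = (ℤ × (-5/6, 0]) ∪ ({-92/3, 2/9, 3⋅ℯ} × ℕ₀) ∪ ({-5, -3, 2/9, 7/6, 3⋅ℯ} × (-9/29, 50/3])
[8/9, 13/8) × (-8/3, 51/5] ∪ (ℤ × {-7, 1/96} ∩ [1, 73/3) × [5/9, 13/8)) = [8/9, 13/8) × (-8/3, 51/5]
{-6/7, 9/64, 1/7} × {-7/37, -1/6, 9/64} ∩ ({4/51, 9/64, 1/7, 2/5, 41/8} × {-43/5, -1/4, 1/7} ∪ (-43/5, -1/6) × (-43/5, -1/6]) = {-6/7} × {-7/37, -1/6}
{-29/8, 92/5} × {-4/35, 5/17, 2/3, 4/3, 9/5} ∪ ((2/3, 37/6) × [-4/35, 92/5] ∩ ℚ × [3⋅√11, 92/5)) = ({-29/8, 92/5} × {-4/35, 5/17, 2/3, 4/3, 9/5}) ∪ ((ℚ ∩ (2/3, 37/6)) × [3⋅√11, 92/5))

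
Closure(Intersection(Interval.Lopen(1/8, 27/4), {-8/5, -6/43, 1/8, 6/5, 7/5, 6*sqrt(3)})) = {6/5, 7/5}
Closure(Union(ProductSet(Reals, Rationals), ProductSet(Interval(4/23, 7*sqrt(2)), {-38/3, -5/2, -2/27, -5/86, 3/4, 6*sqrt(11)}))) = ProductSet(Reals, Reals)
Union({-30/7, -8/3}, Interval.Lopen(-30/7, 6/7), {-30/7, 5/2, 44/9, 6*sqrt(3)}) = Union({5/2, 44/9, 6*sqrt(3)}, Interval(-30/7, 6/7))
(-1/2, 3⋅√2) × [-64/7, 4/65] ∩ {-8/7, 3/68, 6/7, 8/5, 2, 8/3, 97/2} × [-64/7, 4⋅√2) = {3/68, 6/7, 8/5, 2, 8/3} × [-64/7, 4/65]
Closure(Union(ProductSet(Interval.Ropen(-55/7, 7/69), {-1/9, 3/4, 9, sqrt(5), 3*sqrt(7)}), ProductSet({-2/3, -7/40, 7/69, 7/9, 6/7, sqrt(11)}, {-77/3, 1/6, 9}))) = Union(ProductSet({-2/3, -7/40, 7/69, 7/9, 6/7, sqrt(11)}, {-77/3, 1/6, 9}), ProductSet(Interval(-55/7, 7/69), {-1/9, 3/4, 9, sqrt(5), 3*sqrt(7)}))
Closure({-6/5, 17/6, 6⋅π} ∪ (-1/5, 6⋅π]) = {-6/5} ∪ [-1/5, 6⋅π]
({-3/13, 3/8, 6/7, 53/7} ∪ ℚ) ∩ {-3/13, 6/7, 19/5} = {-3/13, 6/7, 19/5}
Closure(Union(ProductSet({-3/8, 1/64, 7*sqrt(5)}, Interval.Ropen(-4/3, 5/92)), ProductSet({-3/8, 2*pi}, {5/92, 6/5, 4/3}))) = Union(ProductSet({-3/8, 2*pi}, {5/92, 6/5, 4/3}), ProductSet({-3/8, 1/64, 7*sqrt(5)}, Interval(-4/3, 5/92)))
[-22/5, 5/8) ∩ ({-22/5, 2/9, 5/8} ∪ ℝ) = [-22/5, 5/8)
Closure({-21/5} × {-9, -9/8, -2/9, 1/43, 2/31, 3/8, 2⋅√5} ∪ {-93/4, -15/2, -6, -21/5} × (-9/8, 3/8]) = ({-93/4, -15/2, -6, -21/5} × [-9/8, 3/8]) ∪ ({-21/5} × {-9, -9/8, -2/9, 1/43, 2/31, 3/8, 2⋅√5})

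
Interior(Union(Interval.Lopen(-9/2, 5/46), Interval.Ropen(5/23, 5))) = Union(Interval.open(-9/2, 5/46), Interval.open(5/23, 5))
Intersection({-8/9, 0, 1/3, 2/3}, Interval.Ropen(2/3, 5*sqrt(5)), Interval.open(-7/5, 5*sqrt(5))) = {2/3}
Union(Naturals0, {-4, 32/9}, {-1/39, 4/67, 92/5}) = Union({-4, -1/39, 4/67, 32/9, 92/5}, Naturals0)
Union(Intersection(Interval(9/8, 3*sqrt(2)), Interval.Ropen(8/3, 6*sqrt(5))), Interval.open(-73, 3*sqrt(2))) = Interval.Lopen(-73, 3*sqrt(2))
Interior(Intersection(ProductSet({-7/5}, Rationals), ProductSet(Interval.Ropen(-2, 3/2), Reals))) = EmptySet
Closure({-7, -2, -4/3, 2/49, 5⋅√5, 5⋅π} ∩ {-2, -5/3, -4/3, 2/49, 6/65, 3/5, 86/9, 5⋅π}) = {-2, -4/3, 2/49, 5⋅π}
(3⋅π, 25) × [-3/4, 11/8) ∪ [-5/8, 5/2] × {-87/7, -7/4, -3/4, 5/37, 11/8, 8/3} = ([-5/8, 5/2] × {-87/7, -7/4, -3/4, 5/37, 11/8, 8/3}) ∪ ((3⋅π, 25) × [-3/4, 11/8))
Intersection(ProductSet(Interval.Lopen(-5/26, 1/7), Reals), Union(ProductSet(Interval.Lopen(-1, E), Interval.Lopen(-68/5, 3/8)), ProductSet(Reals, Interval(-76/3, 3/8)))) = ProductSet(Interval.Lopen(-5/26, 1/7), Interval(-76/3, 3/8))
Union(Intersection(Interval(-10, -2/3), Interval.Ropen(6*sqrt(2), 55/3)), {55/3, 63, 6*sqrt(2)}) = {55/3, 63, 6*sqrt(2)}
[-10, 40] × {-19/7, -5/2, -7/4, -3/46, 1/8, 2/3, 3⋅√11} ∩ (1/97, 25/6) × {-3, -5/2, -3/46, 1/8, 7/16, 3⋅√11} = (1/97, 25/6) × {-5/2, -3/46, 1/8, 3⋅√11}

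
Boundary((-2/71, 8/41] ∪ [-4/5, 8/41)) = {-4/5, 8/41}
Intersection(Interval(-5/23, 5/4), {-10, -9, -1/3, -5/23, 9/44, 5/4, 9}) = {-5/23, 9/44, 5/4}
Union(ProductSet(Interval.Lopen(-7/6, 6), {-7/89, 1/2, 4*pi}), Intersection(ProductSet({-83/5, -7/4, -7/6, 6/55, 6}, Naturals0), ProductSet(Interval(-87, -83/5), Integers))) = Union(ProductSet({-83/5}, Naturals0), ProductSet(Interval.Lopen(-7/6, 6), {-7/89, 1/2, 4*pi}))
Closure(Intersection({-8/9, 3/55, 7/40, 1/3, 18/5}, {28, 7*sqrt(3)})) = EmptySet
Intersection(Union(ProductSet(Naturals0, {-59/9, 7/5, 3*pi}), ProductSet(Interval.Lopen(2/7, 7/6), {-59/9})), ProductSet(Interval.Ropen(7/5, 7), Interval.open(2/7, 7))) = ProductSet(Range(2, 7, 1), {7/5})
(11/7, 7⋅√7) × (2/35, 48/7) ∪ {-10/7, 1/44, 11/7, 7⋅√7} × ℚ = ({-10/7, 1/44, 11/7, 7⋅√7} × ℚ) ∪ ((11/7, 7⋅√7) × (2/35, 48/7))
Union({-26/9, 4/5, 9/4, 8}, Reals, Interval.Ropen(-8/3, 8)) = Interval(-oo, oo)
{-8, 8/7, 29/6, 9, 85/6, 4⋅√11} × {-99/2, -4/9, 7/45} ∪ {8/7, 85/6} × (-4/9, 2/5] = ({8/7, 85/6} × (-4/9, 2/5]) ∪ ({-8, 8/7, 29/6, 9, 85/6, 4⋅√11} × {-99/2, -4/9, 7/45})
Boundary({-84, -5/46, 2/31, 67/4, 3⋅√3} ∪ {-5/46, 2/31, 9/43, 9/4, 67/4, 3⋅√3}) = {-84, -5/46, 2/31, 9/43, 9/4, 67/4, 3⋅√3}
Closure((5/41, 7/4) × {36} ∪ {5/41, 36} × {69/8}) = ({5/41, 36} × {69/8}) ∪ ([5/41, 7/4] × {36})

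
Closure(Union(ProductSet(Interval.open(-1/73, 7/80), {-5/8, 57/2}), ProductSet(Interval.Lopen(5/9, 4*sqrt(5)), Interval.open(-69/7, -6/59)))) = Union(ProductSet({5/9, 4*sqrt(5)}, Interval(-69/7, -6/59)), ProductSet(Interval(-1/73, 7/80), {-5/8, 57/2}), ProductSet(Interval(5/9, 4*sqrt(5)), {-69/7, -6/59}), ProductSet(Interval.Lopen(5/9, 4*sqrt(5)), Interval.open(-69/7, -6/59)))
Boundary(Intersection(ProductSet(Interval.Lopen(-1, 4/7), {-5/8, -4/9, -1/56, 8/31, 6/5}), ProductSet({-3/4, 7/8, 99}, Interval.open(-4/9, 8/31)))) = ProductSet({-3/4}, {-1/56})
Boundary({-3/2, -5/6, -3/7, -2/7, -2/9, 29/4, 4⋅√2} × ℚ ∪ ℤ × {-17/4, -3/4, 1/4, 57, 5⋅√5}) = (ℤ × {-17/4, -3/4, 1/4, 57, 5⋅√5}) ∪ ({-3/2, -5/6, -3/7, -2/7, -2/9, 29/4, 4⋅√2} × ℝ)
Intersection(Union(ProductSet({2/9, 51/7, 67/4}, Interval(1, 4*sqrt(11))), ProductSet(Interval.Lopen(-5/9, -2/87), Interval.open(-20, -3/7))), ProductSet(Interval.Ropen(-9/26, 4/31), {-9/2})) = ProductSet(Interval(-9/26, -2/87), {-9/2})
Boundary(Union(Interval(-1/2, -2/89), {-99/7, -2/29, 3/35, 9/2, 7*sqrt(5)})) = {-99/7, -1/2, -2/89, 3/35, 9/2, 7*sqrt(5)}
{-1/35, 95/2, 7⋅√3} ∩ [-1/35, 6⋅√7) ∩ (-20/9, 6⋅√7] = {-1/35, 7⋅√3}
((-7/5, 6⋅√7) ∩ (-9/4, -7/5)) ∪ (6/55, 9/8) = (6/55, 9/8)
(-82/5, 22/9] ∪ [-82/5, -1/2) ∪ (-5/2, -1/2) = [-82/5, 22/9]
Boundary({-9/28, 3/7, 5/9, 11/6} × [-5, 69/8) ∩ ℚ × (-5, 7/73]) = {-9/28, 3/7, 5/9, 11/6} × [-5, 7/73]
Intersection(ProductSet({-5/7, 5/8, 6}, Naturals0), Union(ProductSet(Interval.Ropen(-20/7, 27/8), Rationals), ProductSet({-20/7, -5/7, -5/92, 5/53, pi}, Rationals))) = ProductSet({-5/7, 5/8}, Naturals0)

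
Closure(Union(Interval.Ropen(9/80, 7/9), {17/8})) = Union({17/8}, Interval(9/80, 7/9))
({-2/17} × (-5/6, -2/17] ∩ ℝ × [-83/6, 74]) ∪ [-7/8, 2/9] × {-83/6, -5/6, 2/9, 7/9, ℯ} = ({-2/17} × (-5/6, -2/17]) ∪ ([-7/8, 2/9] × {-83/6, -5/6, 2/9, 7/9, ℯ})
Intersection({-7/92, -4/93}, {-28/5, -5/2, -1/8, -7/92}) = {-7/92}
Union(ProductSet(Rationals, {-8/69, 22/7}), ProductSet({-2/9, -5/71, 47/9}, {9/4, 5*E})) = Union(ProductSet({-2/9, -5/71, 47/9}, {9/4, 5*E}), ProductSet(Rationals, {-8/69, 22/7}))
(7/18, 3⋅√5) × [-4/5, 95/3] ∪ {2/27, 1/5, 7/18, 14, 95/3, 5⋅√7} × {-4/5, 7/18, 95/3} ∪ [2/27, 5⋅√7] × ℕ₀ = ([2/27, 5⋅√7] × ℕ₀) ∪ ((7/18, 3⋅√5) × [-4/5, 95/3]) ∪ ({2/27, 1/5, 7/18, 14, 95/3, 5⋅√7} × {-4/5, 7/18, 95/3})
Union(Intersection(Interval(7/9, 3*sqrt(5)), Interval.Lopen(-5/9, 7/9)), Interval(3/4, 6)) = Interval(3/4, 6)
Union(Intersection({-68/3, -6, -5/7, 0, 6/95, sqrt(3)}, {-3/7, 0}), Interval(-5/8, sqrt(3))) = Interval(-5/8, sqrt(3))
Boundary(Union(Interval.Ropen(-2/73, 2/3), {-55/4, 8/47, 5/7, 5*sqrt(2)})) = {-55/4, -2/73, 2/3, 5/7, 5*sqrt(2)}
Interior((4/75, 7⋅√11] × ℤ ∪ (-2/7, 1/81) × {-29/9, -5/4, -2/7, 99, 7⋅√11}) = ∅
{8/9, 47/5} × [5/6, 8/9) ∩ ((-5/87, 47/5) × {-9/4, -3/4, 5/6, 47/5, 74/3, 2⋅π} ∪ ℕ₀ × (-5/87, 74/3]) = {8/9} × {5/6}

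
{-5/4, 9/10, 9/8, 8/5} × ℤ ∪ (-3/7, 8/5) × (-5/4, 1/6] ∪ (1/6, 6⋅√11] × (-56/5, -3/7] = ({-5/4, 9/10, 9/8, 8/5} × ℤ) ∪ ((-3/7, 8/5) × (-5/4, 1/6]) ∪ ((1/6, 6⋅√11] × (-56/5, -3/7])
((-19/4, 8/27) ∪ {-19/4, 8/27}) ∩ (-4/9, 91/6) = (-4/9, 8/27]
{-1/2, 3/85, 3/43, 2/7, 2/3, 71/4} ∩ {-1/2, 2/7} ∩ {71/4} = ∅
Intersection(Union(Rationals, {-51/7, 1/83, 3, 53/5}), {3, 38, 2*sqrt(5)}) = {3, 38}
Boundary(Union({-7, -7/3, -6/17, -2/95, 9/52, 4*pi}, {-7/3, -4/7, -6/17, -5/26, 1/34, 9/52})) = {-7, -7/3, -4/7, -6/17, -5/26, -2/95, 1/34, 9/52, 4*pi}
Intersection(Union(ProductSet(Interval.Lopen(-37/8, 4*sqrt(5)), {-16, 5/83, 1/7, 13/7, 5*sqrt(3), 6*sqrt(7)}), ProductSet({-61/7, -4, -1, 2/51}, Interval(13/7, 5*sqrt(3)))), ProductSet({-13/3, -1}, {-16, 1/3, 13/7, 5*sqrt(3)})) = ProductSet({-13/3, -1}, {-16, 13/7, 5*sqrt(3)})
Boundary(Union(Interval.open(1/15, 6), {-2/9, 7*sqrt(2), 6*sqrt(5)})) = {-2/9, 1/15, 6, 7*sqrt(2), 6*sqrt(5)}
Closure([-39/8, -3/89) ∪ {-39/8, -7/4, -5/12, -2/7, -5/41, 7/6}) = [-39/8, -3/89] ∪ {7/6}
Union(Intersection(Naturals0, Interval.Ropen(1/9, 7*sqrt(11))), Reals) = Union(Range(1, 24, 1), Reals)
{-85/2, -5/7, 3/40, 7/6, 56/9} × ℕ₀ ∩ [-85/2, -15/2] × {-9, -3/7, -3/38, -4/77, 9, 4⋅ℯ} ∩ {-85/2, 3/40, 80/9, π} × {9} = {-85/2} × {9}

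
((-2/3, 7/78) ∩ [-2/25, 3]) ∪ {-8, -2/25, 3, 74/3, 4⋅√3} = {-8, 3, 74/3, 4⋅√3} ∪ [-2/25, 7/78)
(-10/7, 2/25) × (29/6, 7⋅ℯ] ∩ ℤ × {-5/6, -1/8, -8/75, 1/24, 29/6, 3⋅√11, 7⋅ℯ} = {-1, 0} × {3⋅√11, 7⋅ℯ}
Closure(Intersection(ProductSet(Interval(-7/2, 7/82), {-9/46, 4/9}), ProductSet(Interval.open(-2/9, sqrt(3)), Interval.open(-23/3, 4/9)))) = ProductSet(Interval(-2/9, 7/82), {-9/46})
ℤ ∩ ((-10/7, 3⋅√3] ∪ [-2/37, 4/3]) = {-1, 0, …, 5}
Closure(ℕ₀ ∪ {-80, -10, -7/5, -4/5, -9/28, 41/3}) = {-80, -10, -7/5, -4/5, -9/28, 41/3} ∪ ℕ₀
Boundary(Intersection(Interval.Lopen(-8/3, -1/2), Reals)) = {-8/3, -1/2}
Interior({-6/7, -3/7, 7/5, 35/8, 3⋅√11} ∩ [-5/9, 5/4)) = ∅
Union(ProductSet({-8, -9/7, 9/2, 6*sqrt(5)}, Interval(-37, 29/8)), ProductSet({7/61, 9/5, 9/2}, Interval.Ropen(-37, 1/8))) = Union(ProductSet({7/61, 9/5, 9/2}, Interval.Ropen(-37, 1/8)), ProductSet({-8, -9/7, 9/2, 6*sqrt(5)}, Interval(-37, 29/8)))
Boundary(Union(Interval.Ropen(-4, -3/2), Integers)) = Union(Complement(Integers, Interval.open(-4, -3/2)), {-3/2})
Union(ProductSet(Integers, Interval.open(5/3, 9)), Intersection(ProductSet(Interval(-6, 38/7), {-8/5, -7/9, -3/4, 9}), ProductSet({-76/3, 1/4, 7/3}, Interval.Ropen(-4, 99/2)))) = Union(ProductSet({1/4, 7/3}, {-8/5, -7/9, -3/4, 9}), ProductSet(Integers, Interval.open(5/3, 9)))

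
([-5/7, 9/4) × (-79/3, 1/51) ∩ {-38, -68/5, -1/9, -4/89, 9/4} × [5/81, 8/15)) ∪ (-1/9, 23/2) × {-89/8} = (-1/9, 23/2) × {-89/8}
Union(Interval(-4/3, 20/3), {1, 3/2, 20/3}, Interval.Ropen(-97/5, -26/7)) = Union(Interval.Ropen(-97/5, -26/7), Interval(-4/3, 20/3))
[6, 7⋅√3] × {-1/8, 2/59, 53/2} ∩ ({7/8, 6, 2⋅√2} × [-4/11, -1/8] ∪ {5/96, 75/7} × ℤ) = {6} × {-1/8}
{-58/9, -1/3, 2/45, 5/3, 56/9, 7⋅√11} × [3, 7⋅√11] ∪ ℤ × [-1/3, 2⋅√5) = (ℤ × [-1/3, 2⋅√5)) ∪ ({-58/9, -1/3, 2/45, 5/3, 56/9, 7⋅√11} × [3, 7⋅√11])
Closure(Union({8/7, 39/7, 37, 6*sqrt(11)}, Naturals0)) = Union({8/7, 39/7, 6*sqrt(11)}, Naturals0)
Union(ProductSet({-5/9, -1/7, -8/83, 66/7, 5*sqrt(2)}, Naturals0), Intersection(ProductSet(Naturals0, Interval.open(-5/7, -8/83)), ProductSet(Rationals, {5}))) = ProductSet({-5/9, -1/7, -8/83, 66/7, 5*sqrt(2)}, Naturals0)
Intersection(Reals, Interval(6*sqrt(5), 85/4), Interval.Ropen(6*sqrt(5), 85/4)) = Interval.Ropen(6*sqrt(5), 85/4)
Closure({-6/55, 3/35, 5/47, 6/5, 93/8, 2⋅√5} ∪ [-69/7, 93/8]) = [-69/7, 93/8]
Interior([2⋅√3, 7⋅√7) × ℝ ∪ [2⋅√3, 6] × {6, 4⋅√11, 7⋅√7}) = (2⋅√3, 7⋅√7) × ℝ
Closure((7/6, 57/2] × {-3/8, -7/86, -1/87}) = [7/6, 57/2] × {-3/8, -7/86, -1/87}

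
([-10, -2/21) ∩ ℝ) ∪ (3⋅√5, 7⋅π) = [-10, -2/21) ∪ (3⋅√5, 7⋅π)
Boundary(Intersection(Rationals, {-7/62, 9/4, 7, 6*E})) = {-7/62, 9/4, 7}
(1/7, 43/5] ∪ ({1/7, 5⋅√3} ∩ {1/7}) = [1/7, 43/5]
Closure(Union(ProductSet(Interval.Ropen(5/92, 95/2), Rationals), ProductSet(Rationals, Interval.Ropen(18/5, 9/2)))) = Union(ProductSet(Interval(5/92, 95/2), Reals), ProductSet(Reals, Interval(18/5, 9/2)))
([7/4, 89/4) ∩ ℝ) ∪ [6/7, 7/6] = [6/7, 7/6] ∪ [7/4, 89/4)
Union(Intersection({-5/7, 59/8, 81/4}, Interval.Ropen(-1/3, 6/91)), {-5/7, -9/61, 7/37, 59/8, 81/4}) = {-5/7, -9/61, 7/37, 59/8, 81/4}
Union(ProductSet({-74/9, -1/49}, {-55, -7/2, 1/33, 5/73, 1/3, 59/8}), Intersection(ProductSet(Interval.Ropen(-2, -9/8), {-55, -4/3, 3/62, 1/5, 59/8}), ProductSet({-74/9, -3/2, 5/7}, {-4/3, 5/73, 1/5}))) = Union(ProductSet({-3/2}, {-4/3, 1/5}), ProductSet({-74/9, -1/49}, {-55, -7/2, 1/33, 5/73, 1/3, 59/8}))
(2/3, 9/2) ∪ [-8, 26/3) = [-8, 26/3)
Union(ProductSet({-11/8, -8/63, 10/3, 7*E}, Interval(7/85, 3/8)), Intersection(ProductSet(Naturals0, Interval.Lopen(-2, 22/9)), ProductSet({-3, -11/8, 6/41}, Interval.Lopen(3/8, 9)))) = ProductSet({-11/8, -8/63, 10/3, 7*E}, Interval(7/85, 3/8))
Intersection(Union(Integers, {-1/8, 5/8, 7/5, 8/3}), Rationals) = Union({-1/8, 5/8, 7/5, 8/3}, Integers)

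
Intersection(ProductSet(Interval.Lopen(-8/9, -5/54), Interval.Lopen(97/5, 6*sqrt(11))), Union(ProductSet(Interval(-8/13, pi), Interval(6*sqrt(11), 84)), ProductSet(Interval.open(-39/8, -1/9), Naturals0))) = ProductSet(Interval(-8/13, -5/54), {6*sqrt(11)})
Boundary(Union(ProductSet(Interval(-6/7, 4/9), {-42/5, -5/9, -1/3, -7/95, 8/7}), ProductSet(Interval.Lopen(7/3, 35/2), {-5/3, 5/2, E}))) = Union(ProductSet(Interval(-6/7, 4/9), {-42/5, -5/9, -1/3, -7/95, 8/7}), ProductSet(Interval(7/3, 35/2), {-5/3, 5/2, E}))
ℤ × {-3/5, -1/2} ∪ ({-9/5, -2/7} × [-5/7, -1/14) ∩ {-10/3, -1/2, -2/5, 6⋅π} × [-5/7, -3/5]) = ℤ × {-3/5, -1/2}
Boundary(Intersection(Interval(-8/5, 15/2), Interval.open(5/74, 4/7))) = {5/74, 4/7}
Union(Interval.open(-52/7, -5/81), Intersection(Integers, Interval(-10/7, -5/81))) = Union(Interval.open(-52/7, -5/81), Range(-1, 0, 1))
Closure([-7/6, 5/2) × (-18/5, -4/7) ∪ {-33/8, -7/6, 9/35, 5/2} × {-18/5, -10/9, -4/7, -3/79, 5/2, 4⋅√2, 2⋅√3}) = ({-7/6, 5/2} × [-18/5, -4/7]) ∪ ([-7/6, 5/2] × {-18/5, -4/7}) ∪ ([-7/6, 5/2) × (-18/5, -4/7)) ∪ ({-33/8, -7/6, 9/35, 5/2} × {-18/5, -10/9, -4/7, -3/79, 5/2, 4⋅√2, 2⋅√3})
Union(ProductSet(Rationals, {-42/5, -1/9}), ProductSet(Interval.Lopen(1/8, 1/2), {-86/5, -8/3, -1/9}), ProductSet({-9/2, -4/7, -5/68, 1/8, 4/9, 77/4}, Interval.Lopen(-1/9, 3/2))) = Union(ProductSet({-9/2, -4/7, -5/68, 1/8, 4/9, 77/4}, Interval.Lopen(-1/9, 3/2)), ProductSet(Interval.Lopen(1/8, 1/2), {-86/5, -8/3, -1/9}), ProductSet(Rationals, {-42/5, -1/9}))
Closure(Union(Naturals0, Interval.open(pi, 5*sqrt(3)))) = Union(Complement(Naturals0, Interval.open(pi, 5*sqrt(3))), Interval(pi, 5*sqrt(3)), Naturals0)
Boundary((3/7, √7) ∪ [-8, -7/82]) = {-8, -7/82, 3/7, √7}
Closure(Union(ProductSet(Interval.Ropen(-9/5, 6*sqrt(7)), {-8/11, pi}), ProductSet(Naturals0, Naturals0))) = Union(ProductSet(Interval(-9/5, 6*sqrt(7)), {-8/11, pi}), ProductSet(Naturals0, Naturals0))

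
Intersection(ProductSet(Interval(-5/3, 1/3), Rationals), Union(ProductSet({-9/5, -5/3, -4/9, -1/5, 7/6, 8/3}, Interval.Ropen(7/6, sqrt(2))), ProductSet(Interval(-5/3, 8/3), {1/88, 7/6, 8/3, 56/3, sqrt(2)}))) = Union(ProductSet({-5/3, -4/9, -1/5}, Intersection(Interval.Ropen(7/6, sqrt(2)), Rationals)), ProductSet(Interval(-5/3, 1/3), {1/88, 7/6, 8/3, 56/3}))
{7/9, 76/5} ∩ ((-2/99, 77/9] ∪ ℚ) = {7/9, 76/5}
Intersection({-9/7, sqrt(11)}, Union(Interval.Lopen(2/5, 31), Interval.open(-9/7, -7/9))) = {sqrt(11)}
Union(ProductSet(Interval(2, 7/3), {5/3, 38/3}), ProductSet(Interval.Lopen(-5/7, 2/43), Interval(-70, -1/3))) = Union(ProductSet(Interval.Lopen(-5/7, 2/43), Interval(-70, -1/3)), ProductSet(Interval(2, 7/3), {5/3, 38/3}))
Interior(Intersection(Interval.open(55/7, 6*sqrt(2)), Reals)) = Interval.open(55/7, 6*sqrt(2))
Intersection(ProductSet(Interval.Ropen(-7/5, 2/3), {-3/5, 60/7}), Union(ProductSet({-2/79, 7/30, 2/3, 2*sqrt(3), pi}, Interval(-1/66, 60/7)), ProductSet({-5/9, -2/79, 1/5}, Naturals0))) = ProductSet({-2/79, 7/30}, {60/7})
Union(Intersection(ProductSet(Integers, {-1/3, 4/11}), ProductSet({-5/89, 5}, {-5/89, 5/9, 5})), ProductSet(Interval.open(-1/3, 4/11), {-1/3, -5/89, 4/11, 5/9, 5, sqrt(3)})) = ProductSet(Interval.open(-1/3, 4/11), {-1/3, -5/89, 4/11, 5/9, 5, sqrt(3)})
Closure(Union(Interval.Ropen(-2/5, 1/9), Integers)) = Union(Integers, Interval(-2/5, 1/9))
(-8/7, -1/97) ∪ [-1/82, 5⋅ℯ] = (-8/7, 5⋅ℯ]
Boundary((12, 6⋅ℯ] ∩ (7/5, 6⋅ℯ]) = {12, 6⋅ℯ}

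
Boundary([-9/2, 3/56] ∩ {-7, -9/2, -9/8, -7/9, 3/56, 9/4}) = {-9/2, -9/8, -7/9, 3/56}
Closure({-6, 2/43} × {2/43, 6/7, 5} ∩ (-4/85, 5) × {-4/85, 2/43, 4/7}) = {2/43} × {2/43}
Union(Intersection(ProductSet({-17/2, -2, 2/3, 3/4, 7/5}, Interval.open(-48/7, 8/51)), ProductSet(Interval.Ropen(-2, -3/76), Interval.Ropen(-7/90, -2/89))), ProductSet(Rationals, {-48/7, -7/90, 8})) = Union(ProductSet({-2}, Interval.Ropen(-7/90, -2/89)), ProductSet(Rationals, {-48/7, -7/90, 8}))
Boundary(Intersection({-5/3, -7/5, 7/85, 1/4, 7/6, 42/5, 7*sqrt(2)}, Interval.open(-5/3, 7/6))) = {-7/5, 7/85, 1/4}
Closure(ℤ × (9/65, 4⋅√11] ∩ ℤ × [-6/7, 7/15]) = ℤ × [9/65, 7/15]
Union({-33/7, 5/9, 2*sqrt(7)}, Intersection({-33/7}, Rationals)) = {-33/7, 5/9, 2*sqrt(7)}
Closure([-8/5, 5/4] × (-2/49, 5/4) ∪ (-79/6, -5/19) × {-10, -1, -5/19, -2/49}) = ([-79/6, -5/19] × {-10, -1, -5/19, -2/49}) ∪ ([-8/5, 5/4] × [-2/49, 5/4])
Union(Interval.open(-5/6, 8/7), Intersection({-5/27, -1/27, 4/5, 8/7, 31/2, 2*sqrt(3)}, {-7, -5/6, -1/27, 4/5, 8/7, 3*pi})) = Interval.Lopen(-5/6, 8/7)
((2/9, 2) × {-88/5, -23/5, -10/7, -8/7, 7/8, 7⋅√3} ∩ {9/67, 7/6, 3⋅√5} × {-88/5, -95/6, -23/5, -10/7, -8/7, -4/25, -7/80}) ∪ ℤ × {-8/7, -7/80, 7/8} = (ℤ × {-8/7, -7/80, 7/8}) ∪ ({7/6} × {-88/5, -23/5, -10/7, -8/7})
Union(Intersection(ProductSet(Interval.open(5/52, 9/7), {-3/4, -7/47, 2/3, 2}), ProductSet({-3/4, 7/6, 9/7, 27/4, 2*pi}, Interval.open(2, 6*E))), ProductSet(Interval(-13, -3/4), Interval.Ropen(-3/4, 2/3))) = ProductSet(Interval(-13, -3/4), Interval.Ropen(-3/4, 2/3))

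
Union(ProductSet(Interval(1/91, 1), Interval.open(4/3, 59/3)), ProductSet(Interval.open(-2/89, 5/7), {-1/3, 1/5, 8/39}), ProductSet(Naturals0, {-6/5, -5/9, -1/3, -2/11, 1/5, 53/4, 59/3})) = Union(ProductSet(Interval.open(-2/89, 5/7), {-1/3, 1/5, 8/39}), ProductSet(Interval(1/91, 1), Interval.open(4/3, 59/3)), ProductSet(Naturals0, {-6/5, -5/9, -1/3, -2/11, 1/5, 53/4, 59/3}))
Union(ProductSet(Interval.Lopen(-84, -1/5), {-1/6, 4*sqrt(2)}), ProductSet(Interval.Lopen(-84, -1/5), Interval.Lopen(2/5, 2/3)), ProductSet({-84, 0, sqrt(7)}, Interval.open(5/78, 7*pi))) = Union(ProductSet({-84, 0, sqrt(7)}, Interval.open(5/78, 7*pi)), ProductSet(Interval.Lopen(-84, -1/5), Union({-1/6, 4*sqrt(2)}, Interval.Lopen(2/5, 2/3))))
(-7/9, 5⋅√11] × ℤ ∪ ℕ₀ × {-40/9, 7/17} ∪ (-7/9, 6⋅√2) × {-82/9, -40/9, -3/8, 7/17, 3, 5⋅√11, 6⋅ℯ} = (ℕ₀ × {-40/9, 7/17}) ∪ ((-7/9, 5⋅√11] × ℤ) ∪ ((-7/9, 6⋅√2) × {-82/9, -40/9, -3/8, 7/17, 3, 5⋅√11, 6⋅ℯ})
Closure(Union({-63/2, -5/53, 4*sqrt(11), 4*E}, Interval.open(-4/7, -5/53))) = Union({-63/2, 4*sqrt(11), 4*E}, Interval(-4/7, -5/53))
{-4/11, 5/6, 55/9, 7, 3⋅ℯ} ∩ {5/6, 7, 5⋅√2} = {5/6, 7}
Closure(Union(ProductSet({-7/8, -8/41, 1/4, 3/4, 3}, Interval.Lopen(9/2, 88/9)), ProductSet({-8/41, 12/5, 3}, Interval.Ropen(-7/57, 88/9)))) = Union(ProductSet({-8/41, 12/5, 3}, Interval(-7/57, 88/9)), ProductSet({-7/8, -8/41, 1/4, 3/4, 3}, Interval(9/2, 88/9)))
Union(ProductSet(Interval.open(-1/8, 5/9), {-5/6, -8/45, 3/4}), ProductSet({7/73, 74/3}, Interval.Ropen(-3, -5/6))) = Union(ProductSet({7/73, 74/3}, Interval.Ropen(-3, -5/6)), ProductSet(Interval.open(-1/8, 5/9), {-5/6, -8/45, 3/4}))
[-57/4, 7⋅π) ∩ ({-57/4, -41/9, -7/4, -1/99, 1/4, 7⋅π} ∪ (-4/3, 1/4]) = {-57/4, -41/9, -7/4} ∪ (-4/3, 1/4]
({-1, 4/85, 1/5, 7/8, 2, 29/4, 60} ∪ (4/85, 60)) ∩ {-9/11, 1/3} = {1/3}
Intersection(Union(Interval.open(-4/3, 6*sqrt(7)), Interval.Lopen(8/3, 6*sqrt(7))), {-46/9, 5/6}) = {5/6}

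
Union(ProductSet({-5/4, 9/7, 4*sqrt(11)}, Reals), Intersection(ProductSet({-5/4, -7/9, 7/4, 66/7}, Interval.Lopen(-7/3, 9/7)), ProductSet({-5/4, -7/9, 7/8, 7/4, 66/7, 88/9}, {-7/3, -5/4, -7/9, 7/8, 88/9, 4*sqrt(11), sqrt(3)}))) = Union(ProductSet({-5/4, 9/7, 4*sqrt(11)}, Reals), ProductSet({-5/4, -7/9, 7/4, 66/7}, {-5/4, -7/9, 7/8}))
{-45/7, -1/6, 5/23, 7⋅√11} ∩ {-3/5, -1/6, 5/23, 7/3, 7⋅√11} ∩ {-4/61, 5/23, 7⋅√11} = {5/23, 7⋅√11}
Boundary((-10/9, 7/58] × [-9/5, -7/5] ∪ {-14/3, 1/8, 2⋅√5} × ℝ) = ({-10/9, 7/58} × [-9/5, -7/5]) ∪ ([-10/9, 7/58] × {-9/5, -7/5}) ∪ ({-14/3, 1/8, 2⋅√5} × ℝ)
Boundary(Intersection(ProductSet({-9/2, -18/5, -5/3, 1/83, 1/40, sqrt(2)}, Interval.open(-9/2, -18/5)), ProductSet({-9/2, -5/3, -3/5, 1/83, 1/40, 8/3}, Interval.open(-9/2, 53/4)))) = ProductSet({-9/2, -5/3, 1/83, 1/40}, Interval(-9/2, -18/5))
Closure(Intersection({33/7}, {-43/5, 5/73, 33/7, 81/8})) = {33/7}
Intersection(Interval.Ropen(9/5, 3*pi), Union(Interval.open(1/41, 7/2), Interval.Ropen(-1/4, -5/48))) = Interval.Ropen(9/5, 7/2)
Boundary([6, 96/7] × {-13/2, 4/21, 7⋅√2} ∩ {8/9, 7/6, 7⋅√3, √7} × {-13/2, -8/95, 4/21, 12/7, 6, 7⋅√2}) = {7⋅√3} × {-13/2, 4/21, 7⋅√2}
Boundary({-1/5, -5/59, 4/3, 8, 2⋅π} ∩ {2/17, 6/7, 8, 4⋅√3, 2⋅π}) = {8, 2⋅π}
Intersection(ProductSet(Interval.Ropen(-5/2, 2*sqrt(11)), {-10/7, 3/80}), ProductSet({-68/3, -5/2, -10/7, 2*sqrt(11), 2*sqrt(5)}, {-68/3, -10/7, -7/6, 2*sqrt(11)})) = ProductSet({-5/2, -10/7, 2*sqrt(5)}, {-10/7})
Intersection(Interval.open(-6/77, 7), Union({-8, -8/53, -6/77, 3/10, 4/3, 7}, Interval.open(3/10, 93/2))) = Interval.Ropen(3/10, 7)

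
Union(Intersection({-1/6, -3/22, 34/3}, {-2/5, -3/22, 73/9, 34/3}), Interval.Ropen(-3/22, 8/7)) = Union({34/3}, Interval.Ropen(-3/22, 8/7))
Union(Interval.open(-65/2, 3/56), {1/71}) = Interval.open(-65/2, 3/56)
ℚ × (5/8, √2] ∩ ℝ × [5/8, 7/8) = ℚ × (5/8, 7/8)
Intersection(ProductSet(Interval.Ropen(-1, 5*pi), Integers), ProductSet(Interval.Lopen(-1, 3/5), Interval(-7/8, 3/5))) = ProductSet(Interval.Lopen(-1, 3/5), Range(0, 1, 1))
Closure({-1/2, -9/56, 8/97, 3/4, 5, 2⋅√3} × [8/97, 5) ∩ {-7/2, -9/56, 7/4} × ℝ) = {-9/56} × [8/97, 5]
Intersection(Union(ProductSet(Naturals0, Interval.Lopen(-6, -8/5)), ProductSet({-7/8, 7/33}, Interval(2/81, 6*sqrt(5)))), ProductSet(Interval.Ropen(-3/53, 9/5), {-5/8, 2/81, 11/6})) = ProductSet({7/33}, {2/81, 11/6})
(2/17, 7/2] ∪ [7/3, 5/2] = (2/17, 7/2]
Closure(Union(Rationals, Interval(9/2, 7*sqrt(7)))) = Union(Interval(-oo, oo), Rationals)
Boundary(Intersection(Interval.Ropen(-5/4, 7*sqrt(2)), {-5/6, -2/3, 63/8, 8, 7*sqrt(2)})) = {-5/6, -2/3, 63/8, 8}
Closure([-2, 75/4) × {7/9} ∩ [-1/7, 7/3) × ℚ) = [-1/7, 7/3] × {7/9}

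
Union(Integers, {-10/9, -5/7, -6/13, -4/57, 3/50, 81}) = Union({-10/9, -5/7, -6/13, -4/57, 3/50}, Integers)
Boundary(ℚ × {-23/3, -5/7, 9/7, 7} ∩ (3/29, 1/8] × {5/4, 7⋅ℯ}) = ∅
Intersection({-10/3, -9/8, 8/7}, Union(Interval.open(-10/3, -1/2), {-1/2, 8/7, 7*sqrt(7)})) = {-9/8, 8/7}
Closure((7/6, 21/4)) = [7/6, 21/4]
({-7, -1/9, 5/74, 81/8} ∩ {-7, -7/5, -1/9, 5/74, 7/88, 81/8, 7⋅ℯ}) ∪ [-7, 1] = [-7, 1] ∪ {81/8}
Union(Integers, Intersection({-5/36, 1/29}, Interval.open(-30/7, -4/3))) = Integers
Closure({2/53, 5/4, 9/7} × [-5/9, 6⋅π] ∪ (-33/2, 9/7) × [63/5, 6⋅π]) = ({2/53, 5/4, 9/7} × [-5/9, 6⋅π]) ∪ ([-33/2, 9/7] × [63/5, 6⋅π])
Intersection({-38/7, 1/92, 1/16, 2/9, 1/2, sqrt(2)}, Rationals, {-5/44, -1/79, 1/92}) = {1/92}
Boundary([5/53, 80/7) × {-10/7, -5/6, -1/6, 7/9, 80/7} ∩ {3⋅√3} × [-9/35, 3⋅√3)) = {3⋅√3} × {-1/6, 7/9}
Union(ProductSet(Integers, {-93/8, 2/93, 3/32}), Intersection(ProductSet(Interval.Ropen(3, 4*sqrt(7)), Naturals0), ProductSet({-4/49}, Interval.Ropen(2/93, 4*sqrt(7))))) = ProductSet(Integers, {-93/8, 2/93, 3/32})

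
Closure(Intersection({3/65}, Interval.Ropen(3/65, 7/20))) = {3/65}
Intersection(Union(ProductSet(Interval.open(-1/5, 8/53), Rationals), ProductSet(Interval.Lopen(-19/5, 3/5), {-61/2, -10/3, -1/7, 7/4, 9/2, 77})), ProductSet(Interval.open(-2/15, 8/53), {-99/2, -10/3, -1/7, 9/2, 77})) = ProductSet(Interval.open(-2/15, 8/53), {-99/2, -10/3, -1/7, 9/2, 77})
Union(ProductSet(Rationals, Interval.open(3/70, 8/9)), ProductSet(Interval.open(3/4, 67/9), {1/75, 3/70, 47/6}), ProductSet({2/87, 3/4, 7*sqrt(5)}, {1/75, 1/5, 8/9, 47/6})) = Union(ProductSet({2/87, 3/4, 7*sqrt(5)}, {1/75, 1/5, 8/9, 47/6}), ProductSet(Interval.open(3/4, 67/9), {1/75, 3/70, 47/6}), ProductSet(Rationals, Interval.open(3/70, 8/9)))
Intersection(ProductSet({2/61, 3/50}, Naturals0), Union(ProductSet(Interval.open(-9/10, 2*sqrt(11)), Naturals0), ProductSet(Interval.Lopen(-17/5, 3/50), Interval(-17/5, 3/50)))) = ProductSet({2/61, 3/50}, Naturals0)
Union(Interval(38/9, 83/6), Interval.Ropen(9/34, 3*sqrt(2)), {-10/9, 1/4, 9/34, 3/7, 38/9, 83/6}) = Union({-10/9, 1/4}, Interval(9/34, 83/6))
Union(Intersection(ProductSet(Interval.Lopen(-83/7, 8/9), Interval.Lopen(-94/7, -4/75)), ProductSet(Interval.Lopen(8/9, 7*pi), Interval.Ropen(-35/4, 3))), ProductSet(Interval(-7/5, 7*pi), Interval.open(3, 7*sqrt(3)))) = ProductSet(Interval(-7/5, 7*pi), Interval.open(3, 7*sqrt(3)))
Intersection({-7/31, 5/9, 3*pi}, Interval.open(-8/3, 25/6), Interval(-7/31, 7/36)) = {-7/31}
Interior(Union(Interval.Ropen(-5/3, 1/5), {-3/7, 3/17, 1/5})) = Interval.open(-5/3, 1/5)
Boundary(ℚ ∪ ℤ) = ℝ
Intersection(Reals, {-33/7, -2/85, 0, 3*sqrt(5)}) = {-33/7, -2/85, 0, 3*sqrt(5)}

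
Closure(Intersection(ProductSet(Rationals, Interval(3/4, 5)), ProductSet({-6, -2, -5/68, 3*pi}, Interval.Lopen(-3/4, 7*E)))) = ProductSet({-6, -2, -5/68}, Interval(3/4, 5))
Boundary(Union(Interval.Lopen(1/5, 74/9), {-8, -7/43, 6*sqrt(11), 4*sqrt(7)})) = {-8, -7/43, 1/5, 74/9, 6*sqrt(11), 4*sqrt(7)}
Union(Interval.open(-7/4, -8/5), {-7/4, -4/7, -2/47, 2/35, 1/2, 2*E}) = Union({-4/7, -2/47, 2/35, 1/2, 2*E}, Interval.Ropen(-7/4, -8/5))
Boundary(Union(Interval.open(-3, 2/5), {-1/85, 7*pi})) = {-3, 2/5, 7*pi}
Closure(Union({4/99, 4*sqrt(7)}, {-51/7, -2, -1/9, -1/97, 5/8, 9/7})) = {-51/7, -2, -1/9, -1/97, 4/99, 5/8, 9/7, 4*sqrt(7)}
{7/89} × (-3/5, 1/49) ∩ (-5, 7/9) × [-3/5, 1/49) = {7/89} × (-3/5, 1/49)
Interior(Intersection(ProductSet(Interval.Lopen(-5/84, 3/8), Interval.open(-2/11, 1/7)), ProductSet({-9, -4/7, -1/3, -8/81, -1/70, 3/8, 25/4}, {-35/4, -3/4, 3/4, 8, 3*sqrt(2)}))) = EmptySet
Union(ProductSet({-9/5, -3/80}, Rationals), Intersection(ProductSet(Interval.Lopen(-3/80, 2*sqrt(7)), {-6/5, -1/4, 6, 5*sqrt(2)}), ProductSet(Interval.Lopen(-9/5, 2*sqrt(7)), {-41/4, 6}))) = Union(ProductSet({-9/5, -3/80}, Rationals), ProductSet(Interval.Lopen(-3/80, 2*sqrt(7)), {6}))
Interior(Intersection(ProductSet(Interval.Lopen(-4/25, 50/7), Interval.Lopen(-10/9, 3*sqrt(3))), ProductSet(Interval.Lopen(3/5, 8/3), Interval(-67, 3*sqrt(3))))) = ProductSet(Interval.open(3/5, 8/3), Interval.open(-10/9, 3*sqrt(3)))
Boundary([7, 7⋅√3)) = {7, 7⋅√3}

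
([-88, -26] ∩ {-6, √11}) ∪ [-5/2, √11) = [-5/2, √11)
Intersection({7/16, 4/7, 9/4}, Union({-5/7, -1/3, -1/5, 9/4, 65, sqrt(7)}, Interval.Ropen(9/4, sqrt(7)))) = {9/4}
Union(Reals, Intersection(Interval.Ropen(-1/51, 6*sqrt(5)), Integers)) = Union(Range(0, 14, 1), Reals)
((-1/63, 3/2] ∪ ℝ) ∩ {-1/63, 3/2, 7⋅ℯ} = {-1/63, 3/2, 7⋅ℯ}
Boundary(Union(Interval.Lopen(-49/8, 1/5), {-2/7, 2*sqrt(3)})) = {-49/8, 1/5, 2*sqrt(3)}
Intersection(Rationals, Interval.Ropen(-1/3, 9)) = Intersection(Interval.Ropen(-1/3, 9), Rationals)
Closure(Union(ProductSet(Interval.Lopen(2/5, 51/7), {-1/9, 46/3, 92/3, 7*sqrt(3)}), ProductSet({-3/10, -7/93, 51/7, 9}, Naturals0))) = Union(ProductSet({-3/10, -7/93, 51/7, 9}, Naturals0), ProductSet(Interval(2/5, 51/7), {-1/9, 46/3, 92/3, 7*sqrt(3)}))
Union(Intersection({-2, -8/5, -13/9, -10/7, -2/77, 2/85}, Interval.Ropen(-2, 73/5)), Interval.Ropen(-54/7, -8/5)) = Union({-13/9, -10/7, -2/77, 2/85}, Interval(-54/7, -8/5))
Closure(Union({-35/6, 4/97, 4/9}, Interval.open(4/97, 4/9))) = Union({-35/6}, Interval(4/97, 4/9))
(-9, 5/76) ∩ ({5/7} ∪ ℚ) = ℚ ∩ (-9, 5/76)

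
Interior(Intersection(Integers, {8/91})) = EmptySet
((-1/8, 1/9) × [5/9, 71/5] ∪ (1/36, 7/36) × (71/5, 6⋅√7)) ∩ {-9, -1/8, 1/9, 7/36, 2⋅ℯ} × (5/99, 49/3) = {1/9} × (71/5, 6⋅√7)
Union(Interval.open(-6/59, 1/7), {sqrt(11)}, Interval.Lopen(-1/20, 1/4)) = Union({sqrt(11)}, Interval.Lopen(-6/59, 1/4))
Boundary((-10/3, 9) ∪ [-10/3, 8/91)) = {-10/3, 9}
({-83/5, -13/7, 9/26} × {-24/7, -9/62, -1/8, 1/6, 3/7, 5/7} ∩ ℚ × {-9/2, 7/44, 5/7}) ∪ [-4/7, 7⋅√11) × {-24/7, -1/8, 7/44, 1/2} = ({-83/5, -13/7, 9/26} × {5/7}) ∪ ([-4/7, 7⋅√11) × {-24/7, -1/8, 7/44, 1/2})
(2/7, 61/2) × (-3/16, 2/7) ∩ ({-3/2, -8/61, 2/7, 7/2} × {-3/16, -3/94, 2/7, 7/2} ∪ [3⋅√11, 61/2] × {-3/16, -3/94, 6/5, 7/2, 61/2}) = ({7/2} ∪ [3⋅√11, 61/2)) × {-3/94}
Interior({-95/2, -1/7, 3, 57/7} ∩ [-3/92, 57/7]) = ∅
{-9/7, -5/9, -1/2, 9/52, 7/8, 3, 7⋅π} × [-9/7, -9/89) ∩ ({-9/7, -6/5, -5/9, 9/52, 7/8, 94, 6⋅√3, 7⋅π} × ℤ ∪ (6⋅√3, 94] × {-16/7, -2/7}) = ({7⋅π} × {-2/7}) ∪ ({-9/7, -5/9, 9/52, 7/8, 7⋅π} × {-1})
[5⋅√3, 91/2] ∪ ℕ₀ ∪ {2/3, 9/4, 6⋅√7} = ℕ₀ ∪ {2/3, 9/4} ∪ [5⋅√3, 91/2]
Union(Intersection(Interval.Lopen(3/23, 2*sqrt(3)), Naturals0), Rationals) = Union(Range(1, 4, 1), Rationals)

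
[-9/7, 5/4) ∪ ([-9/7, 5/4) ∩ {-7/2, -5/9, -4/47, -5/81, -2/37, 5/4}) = [-9/7, 5/4)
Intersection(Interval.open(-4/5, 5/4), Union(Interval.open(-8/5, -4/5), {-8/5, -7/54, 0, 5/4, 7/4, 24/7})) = {-7/54, 0}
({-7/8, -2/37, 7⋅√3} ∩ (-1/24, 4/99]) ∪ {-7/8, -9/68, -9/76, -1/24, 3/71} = {-7/8, -9/68, -9/76, -1/24, 3/71}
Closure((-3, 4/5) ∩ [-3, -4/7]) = [-3, -4/7]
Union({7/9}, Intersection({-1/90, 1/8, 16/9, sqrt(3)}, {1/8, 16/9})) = {1/8, 7/9, 16/9}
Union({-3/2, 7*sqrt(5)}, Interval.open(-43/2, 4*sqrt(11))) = Union({7*sqrt(5)}, Interval.open(-43/2, 4*sqrt(11)))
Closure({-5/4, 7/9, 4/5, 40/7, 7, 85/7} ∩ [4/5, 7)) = {4/5, 40/7}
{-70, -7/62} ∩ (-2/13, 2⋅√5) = {-7/62}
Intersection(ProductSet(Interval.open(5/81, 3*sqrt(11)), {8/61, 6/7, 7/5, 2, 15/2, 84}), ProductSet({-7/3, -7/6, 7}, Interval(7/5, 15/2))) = ProductSet({7}, {7/5, 2, 15/2})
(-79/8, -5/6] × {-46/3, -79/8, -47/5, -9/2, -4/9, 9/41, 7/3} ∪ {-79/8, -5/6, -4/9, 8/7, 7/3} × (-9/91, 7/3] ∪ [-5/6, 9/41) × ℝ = ([-5/6, 9/41) × ℝ) ∪ ({-79/8, -5/6, -4/9, 8/7, 7/3} × (-9/91, 7/3]) ∪ ((-79/8, -5/6] × {-46/3, -79/8, -47/5, -9/2, -4/9, 9/41, 7/3})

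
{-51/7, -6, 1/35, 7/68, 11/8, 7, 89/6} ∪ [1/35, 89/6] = {-51/7, -6} ∪ [1/35, 89/6]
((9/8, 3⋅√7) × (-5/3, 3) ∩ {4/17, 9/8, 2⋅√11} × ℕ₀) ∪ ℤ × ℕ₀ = (ℤ × ℕ₀) ∪ ({2⋅√11} × {0, 1, 2})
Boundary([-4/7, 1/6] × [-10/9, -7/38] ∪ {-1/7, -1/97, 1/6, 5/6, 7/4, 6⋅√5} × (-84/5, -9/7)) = ({-4/7, 1/6} × [-10/9, -7/38]) ∪ ([-4/7, 1/6] × {-10/9, -7/38}) ∪ ({-1/7, -1/97, 1/6, 5/6, 7/4, 6⋅√5} × [-84/5, -9/7])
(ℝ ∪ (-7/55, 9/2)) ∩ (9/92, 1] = (9/92, 1]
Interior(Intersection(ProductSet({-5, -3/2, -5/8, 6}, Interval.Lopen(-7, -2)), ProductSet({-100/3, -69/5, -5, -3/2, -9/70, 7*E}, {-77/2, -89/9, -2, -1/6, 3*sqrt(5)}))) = EmptySet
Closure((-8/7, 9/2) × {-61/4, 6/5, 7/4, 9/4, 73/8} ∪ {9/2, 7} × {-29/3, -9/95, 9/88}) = ({9/2, 7} × {-29/3, -9/95, 9/88}) ∪ ([-8/7, 9/2] × {-61/4, 6/5, 7/4, 9/4, 73/8})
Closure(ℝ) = ℝ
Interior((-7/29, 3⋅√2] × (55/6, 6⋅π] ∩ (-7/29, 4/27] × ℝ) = (-7/29, 4/27) × (55/6, 6⋅π)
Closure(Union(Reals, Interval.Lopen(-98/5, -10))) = Interval(-oo, oo)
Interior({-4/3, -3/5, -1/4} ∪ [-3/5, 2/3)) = (-3/5, 2/3)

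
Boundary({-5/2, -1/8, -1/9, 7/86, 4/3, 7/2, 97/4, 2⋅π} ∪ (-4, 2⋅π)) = {-4, 97/4, 2⋅π}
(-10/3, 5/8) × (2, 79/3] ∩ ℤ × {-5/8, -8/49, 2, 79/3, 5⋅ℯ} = {-3, -2, -1, 0} × {79/3, 5⋅ℯ}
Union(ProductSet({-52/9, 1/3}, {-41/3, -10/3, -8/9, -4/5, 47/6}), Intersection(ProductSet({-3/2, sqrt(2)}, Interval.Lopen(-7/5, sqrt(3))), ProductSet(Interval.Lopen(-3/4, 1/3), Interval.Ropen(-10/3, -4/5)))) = ProductSet({-52/9, 1/3}, {-41/3, -10/3, -8/9, -4/5, 47/6})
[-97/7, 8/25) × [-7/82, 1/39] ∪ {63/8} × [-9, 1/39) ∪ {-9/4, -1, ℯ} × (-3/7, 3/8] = ({63/8} × [-9, 1/39)) ∪ ({-9/4, -1, ℯ} × (-3/7, 3/8]) ∪ ([-97/7, 8/25) × [-7/82, 1/39])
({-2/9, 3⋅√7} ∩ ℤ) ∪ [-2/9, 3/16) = [-2/9, 3/16)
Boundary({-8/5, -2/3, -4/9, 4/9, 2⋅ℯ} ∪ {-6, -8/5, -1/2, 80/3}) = {-6, -8/5, -2/3, -1/2, -4/9, 4/9, 80/3, 2⋅ℯ}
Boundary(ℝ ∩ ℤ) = ℤ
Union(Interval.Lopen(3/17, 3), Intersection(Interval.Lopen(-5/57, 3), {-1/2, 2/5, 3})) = Interval.Lopen(3/17, 3)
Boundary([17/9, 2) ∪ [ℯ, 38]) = {17/9, 2, 38, ℯ}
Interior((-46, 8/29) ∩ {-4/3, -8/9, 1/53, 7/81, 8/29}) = ∅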